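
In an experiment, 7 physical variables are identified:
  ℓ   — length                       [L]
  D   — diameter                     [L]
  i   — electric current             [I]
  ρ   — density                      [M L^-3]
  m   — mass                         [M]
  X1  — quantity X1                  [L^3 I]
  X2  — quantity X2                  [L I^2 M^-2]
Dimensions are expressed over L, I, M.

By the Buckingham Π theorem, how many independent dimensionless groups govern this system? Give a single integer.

Write exponents as rows L,I,M / cols ℓ,D,i,ρ,m,X1,X2:
  L: [ 1  1  0 -3  0  3  1]
  I: [ 0  0  1  0  0  1  2]
  M: [ 0  0  0  1  1  0 -2]
RREF → pivots at {ℓ,i,ρ} ⇒ r = 3
n=7, r=3 ⇒ 4 dimensionless groups

4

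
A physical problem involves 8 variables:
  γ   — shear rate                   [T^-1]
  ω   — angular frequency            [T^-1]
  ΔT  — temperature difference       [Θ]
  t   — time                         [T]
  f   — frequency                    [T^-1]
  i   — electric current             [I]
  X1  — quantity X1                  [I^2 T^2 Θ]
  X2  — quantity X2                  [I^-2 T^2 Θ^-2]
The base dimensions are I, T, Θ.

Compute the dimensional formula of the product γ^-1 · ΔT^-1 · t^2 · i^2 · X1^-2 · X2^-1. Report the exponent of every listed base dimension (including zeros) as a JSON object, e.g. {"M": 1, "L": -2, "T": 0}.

{"I": 0, "T": -3, "Θ": -1}

Exponent matrix [I,T,Θ] × [γ,ω,ΔT,t,f,i,X1,X2]:
  I: [ 0  0  0  0  0  1  2 -2]
  T: [-1 -1  0  1 -1  0  2  2]
  Θ: [ 0  0  1  0  0  0  1 -2]
  [I]: (-1)·0+(-1)·0+(2)·0+(2)·1+(-2)·2+(-1)·-2 = 0
  [T]: (-1)·-1+(-1)·0+(2)·1+(2)·0+(-2)·2+(-1)·2 = -3
  [Θ]: (-1)·0+(-1)·1+(2)·0+(2)·0+(-2)·1+(-1)·-2 = -1
⇒ T^-3 Θ^-1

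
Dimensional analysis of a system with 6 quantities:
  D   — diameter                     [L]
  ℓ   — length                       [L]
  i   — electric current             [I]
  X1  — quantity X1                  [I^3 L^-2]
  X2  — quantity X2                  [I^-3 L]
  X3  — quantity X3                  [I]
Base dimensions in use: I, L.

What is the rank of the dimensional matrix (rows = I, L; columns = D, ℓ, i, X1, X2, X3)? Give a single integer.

Exponent matrix [I,L] × [D,ℓ,i,X1,X2,X3]:
  I: [ 0  0  1  3 -3  1]
  L: [ 1  1  0 -2  1  0]
Echelon form has 2 nonzero rows (pivots: D,i)

2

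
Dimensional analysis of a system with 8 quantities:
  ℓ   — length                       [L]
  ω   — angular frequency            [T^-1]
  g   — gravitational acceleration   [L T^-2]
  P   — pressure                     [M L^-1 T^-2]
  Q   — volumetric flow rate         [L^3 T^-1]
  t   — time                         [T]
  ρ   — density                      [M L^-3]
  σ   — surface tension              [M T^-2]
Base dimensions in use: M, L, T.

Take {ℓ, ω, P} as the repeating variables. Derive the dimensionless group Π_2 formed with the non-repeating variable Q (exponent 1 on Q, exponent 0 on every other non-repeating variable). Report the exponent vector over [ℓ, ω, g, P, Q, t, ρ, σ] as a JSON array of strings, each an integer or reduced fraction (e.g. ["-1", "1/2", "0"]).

Dimensional matrix (M×L×T by ℓ×ω×g×P×Q×t×ρ×σ):
  M: [ 0  0  0  1  0  0  1  1]
  L: [ 1  0  1 -1  3  0 -3  0]
  T: [ 0 -1 -2 -2 -1  1  0 -2]
Row reduction gives pivot columns ℓ,ω,P; rank = 3
Pivot set = {ℓ,ω,P}, free = {g,Q,t,ρ,σ}
RREF:
  r0: [   1    0    1    0    3    0   -2    1]
  r1: [   0    1    2    0    1   -1   -2    0]
  r2: [   0    0    0    1    0    0    1    1]
Fix exponent of Q at 1, g at 0, t at 0, ρ at 0, σ at 0; solve each RREF row for its pivot's exponent:
  r0: exp(ℓ) + (3)·1 = 0 ⇒ exp(ℓ) = -3
  r1: exp(ω) + (1)·1 = 0 ⇒ exp(ω) = -1
  r2: exp(P) + (0)·1 = 0 ⇒ exp(P) = 0
Π_2 = ℓ^-3 · ω^-1 · Q

["-3", "-1", "0", "0", "1", "0", "0", "0"]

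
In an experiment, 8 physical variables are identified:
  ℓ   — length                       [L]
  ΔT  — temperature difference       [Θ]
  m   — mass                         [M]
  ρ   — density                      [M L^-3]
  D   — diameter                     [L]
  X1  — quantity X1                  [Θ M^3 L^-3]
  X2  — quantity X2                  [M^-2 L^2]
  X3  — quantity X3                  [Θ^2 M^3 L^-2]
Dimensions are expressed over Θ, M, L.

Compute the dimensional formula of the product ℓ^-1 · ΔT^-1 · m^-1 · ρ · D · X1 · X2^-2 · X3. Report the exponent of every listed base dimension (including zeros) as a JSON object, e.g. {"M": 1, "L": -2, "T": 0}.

Exponent matrix [Θ,M,L] × [ℓ,ΔT,m,ρ,D,X1,X2,X3]:
  Θ: [ 0  1  0  0  0  1  0  2]
  M: [ 0  0  1  1  0  3 -2  3]
  L: [ 1  0  0 -3  1 -3  2 -2]
  [Θ]: (-1)·0+(-1)·1+(-1)·0+(1)·0+(1)·0+(1)·1+(-2)·0+(1)·2 = 2
  [M]: (-1)·0+(-1)·0+(-1)·1+(1)·1+(1)·0+(1)·3+(-2)·-2+(1)·3 = 10
  [L]: (-1)·1+(-1)·0+(-1)·0+(1)·-3+(1)·1+(1)·-3+(-2)·2+(1)·-2 = -12
⇒ Θ^2 M^10 L^-12

{"Θ": 2, "M": 10, "L": -12}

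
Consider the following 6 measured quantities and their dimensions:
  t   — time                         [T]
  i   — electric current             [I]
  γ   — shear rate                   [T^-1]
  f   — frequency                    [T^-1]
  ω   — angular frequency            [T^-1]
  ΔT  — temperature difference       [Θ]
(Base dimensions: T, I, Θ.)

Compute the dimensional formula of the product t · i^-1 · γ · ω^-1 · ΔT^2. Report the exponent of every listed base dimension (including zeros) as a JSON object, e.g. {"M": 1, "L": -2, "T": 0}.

Exponent matrix [T,I,Θ] × [t,i,γ,f,ω,ΔT]:
  T: [ 1  0 -1 -1 -1  0]
  I: [ 0  1  0  0  0  0]
  Θ: [ 0  0  0  0  0  1]
  [T]: (1)·1+(-1)·0+(1)·-1+(-1)·-1+(2)·0 = 1
  [I]: (1)·0+(-1)·1+(1)·0+(-1)·0+(2)·0 = -1
  [Θ]: (1)·0+(-1)·0+(1)·0+(-1)·0+(2)·1 = 2
⇒ T I^-1 Θ^2

{"T": 1, "I": -1, "Θ": 2}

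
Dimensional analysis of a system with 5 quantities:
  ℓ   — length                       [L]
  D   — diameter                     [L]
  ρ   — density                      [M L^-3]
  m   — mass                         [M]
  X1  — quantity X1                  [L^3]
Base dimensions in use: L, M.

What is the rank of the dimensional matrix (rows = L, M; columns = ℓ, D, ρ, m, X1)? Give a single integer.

2

Exponent matrix [L,M] × [ℓ,D,ρ,m,X1]:
  L: [ 1  1 -3  0  3]
  M: [ 0  0  1  1  0]
Row reduction gives pivot columns ℓ,ρ; rank = 2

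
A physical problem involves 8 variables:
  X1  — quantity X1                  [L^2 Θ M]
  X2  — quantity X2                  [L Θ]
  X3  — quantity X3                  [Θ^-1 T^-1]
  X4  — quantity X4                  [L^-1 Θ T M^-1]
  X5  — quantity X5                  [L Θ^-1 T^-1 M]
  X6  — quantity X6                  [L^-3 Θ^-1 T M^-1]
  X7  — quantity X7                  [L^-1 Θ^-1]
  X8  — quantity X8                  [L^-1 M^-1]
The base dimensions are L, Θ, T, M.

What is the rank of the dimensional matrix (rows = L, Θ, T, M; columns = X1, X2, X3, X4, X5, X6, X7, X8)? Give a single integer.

3

Dimensional matrix (L×Θ×T×M by X1×X2×X3×X4×X5×X6×X7×X8):
  L: [ 2  1  0 -1  1 -3 -1 -1]
  Θ: [ 1  1 -1  1 -1 -1 -1  0]
  T: [ 0  0 -1  1 -1  1  0  0]
  M: [ 1  0  0 -1  1 -1  0 -1]
Echelon form has 3 nonzero rows (pivots: X1,X2,X3)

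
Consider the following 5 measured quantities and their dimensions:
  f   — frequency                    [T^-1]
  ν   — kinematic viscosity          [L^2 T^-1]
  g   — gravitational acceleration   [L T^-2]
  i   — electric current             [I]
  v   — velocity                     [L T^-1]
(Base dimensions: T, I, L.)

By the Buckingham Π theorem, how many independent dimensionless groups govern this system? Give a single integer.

Dimensional matrix (T×I×L by f×ν×g×i×v):
  T: [-1 -1 -2  0 -1]
  I: [ 0  0  0  1  0]
  L: [ 0  2  1  0  1]
RREF → pivots at {f,ν,i} ⇒ r = 3
n=5, r=3 ⇒ 2 dimensionless groups

2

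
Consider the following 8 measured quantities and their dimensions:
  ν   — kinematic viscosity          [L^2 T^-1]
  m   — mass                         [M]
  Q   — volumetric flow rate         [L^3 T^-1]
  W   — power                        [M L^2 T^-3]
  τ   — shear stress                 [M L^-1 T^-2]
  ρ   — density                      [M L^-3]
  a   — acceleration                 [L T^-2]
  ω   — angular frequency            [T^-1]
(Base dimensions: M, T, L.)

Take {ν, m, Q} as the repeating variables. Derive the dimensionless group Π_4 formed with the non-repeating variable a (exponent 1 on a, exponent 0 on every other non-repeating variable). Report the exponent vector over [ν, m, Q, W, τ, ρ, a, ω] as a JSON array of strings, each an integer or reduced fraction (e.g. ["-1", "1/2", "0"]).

["-5", "0", "3", "0", "0", "0", "1", "0"]

Dimensional matrix (M×T×L by ν×m×Q×W×τ×ρ×a×ω):
  M: [ 0  1  0  1  1  1  0  0]
  T: [-1  0 -1 -3 -2  0 -2 -1]
  L: [ 2  0  3  2 -1 -3  1  0]
Echelon form has 3 nonzero rows (pivots: ν,m,Q)
Pivot set = {ν,m,Q}, free = {W,τ,ρ,a,ω}
RREF:
  r0: [   1    0    0    7    7    3    5    3]
  r1: [   0    1    0    1    1    1    0    0]
  r2: [   0    0    1   -4   -5   -3   -3   -2]
Fix exponent of a at 1, W at 0, τ at 0, ρ at 0, ω at 0; solve each RREF row for its pivot's exponent:
  r0: exp(ν) + (5)·1 = 0 ⇒ exp(ν) = -5
  r1: exp(m) + (0)·1 = 0 ⇒ exp(m) = 0
  r2: exp(Q) + (-3)·1 = 0 ⇒ exp(Q) = 3
Π_4 = ν^-5 · Q^3 · a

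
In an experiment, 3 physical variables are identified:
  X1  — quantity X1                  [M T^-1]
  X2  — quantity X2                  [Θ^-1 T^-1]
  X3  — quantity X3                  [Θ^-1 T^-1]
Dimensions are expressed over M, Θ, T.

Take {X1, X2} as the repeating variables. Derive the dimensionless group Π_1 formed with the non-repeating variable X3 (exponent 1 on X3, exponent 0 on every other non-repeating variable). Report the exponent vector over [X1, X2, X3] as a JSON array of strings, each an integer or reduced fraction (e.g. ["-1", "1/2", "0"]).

Exponent matrix [M,Θ,T] × [X1,X2,X3]:
  M: [ 1  0  0]
  Θ: [ 0 -1 -1]
  T: [-1 -1 -1]
RREF → pivots at {X1,X2} ⇒ r = 2
Repeat: X1,X2; free: X3
RREF:
  r0: [   1    0    0]
  r1: [   0    1    1]
  r2: [   0    0    0]
Fix exponent of X3 at 1; solve each RREF row for its pivot's exponent:
  r0: exp(X1) + (0)·1 = 0 ⇒ exp(X1) = 0
  r1: exp(X2) + (1)·1 = 0 ⇒ exp(X2) = -1
Π_1 = X2^-1 · X3

["0", "-1", "1"]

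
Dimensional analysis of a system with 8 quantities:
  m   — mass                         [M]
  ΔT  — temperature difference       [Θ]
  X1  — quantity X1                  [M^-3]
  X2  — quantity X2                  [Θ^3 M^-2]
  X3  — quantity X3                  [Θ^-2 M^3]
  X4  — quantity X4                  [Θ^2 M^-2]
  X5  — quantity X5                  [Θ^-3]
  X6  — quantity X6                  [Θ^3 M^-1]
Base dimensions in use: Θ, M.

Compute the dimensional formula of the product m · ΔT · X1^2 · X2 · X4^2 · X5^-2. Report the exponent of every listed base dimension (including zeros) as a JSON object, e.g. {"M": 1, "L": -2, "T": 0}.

Exponent matrix [Θ,M] × [m,ΔT,X1,X2,X3,X4,X5,X6]:
  Θ: [ 0  1  0  3 -2  2 -3  3]
  M: [ 1  0 -3 -2  3 -2  0 -1]
  [Θ]: (1)·0+(1)·1+(2)·0+(1)·3+(2)·2+(-2)·-3 = 14
  [M]: (1)·1+(1)·0+(2)·-3+(1)·-2+(2)·-2+(-2)·0 = -11
⇒ Θ^14 M^-11

{"Θ": 14, "M": -11}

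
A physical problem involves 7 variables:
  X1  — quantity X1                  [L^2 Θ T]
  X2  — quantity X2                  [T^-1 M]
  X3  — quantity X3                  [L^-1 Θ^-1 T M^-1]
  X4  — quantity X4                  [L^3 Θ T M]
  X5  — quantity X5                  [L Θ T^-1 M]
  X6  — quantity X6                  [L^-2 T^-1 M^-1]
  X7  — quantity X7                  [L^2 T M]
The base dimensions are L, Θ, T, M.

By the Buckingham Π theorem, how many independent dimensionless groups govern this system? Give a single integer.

Exponent matrix [L,Θ,T,M] × [X1,X2,X3,X4,X5,X6,X7]:
  L: [ 2  0 -1  3  1 -2  2]
  Θ: [ 1  0 -1  1  1  0  0]
  T: [ 1 -1  1  1 -1 -1  1]
  M: [ 0  1 -1  1  1 -1  1]
Echelon form has 3 nonzero rows (pivots: X1,X2,X3)
n=7, r=3 ⇒ 4 dimensionless groups

4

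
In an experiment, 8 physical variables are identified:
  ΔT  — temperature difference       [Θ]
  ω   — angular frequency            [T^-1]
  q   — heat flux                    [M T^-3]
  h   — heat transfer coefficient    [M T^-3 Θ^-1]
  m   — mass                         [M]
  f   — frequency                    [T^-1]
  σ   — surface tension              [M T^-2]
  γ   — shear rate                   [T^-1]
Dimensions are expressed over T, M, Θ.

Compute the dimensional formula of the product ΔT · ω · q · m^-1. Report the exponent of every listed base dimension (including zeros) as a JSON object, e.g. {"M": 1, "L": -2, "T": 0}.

{"T": -4, "M": 0, "Θ": 1}

Dimensional matrix (T×M×Θ by ΔT×ω×q×h×m×f×σ×γ):
  T: [ 0 -1 -3 -3  0 -1 -2 -1]
  M: [ 0  0  1  1  1  0  1  0]
  Θ: [ 1  0  0 -1  0  0  0  0]
  [T]: (1)·0+(1)·-1+(1)·-3+(-1)·0 = -4
  [M]: (1)·0+(1)·0+(1)·1+(-1)·1 = 0
  [Θ]: (1)·1+(1)·0+(1)·0+(-1)·0 = 1
⇒ T^-4 Θ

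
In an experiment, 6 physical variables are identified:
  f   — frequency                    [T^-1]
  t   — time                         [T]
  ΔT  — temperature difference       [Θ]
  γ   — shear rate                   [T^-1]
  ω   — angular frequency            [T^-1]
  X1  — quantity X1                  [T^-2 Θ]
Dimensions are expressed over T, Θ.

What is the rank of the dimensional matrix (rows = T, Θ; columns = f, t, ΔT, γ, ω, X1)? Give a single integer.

2

Exponent matrix [T,Θ] × [f,t,ΔT,γ,ω,X1]:
  T: [-1  1  0 -1 -1 -2]
  Θ: [ 0  0  1  0  0  1]
Row reduction gives pivot columns f,ΔT; rank = 2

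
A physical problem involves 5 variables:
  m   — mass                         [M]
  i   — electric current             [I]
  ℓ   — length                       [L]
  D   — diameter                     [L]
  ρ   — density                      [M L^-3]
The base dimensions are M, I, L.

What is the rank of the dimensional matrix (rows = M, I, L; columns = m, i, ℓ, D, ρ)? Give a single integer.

3

Write exponents as rows M,I,L / cols m,i,ℓ,D,ρ:
  M: [ 1  0  0  0  1]
  I: [ 0  1  0  0  0]
  L: [ 0  0  1  1 -3]
Echelon form has 3 nonzero rows (pivots: m,i,ℓ)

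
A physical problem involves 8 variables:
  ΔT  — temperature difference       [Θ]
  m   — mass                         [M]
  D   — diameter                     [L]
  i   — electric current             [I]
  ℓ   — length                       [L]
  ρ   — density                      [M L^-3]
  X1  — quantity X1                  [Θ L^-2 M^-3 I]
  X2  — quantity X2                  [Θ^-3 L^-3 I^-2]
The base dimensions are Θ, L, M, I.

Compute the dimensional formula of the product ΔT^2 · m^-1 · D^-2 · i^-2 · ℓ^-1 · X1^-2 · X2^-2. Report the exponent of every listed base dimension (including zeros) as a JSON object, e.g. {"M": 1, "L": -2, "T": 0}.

{"Θ": 6, "L": 7, "M": 5, "I": 0}

Write exponents as rows Θ,L,M,I / cols ΔT,m,D,i,ℓ,ρ,X1,X2:
  Θ: [ 1  0  0  0  0  0  1 -3]
  L: [ 0  0  1  0  1 -3 -2 -3]
  M: [ 0  1  0  0  0  1 -3  0]
  I: [ 0  0  0  1  0  0  1 -2]
  [Θ]: (2)·1+(-1)·0+(-2)·0+(-2)·0+(-1)·0+(-2)·1+(-2)·-3 = 6
  [L]: (2)·0+(-1)·0+(-2)·1+(-2)·0+(-1)·1+(-2)·-2+(-2)·-3 = 7
  [M]: (2)·0+(-1)·1+(-2)·0+(-2)·0+(-1)·0+(-2)·-3+(-2)·0 = 5
  [I]: (2)·0+(-1)·0+(-2)·0+(-2)·1+(-1)·0+(-2)·1+(-2)·-2 = 0
⇒ Θ^6 L^7 M^5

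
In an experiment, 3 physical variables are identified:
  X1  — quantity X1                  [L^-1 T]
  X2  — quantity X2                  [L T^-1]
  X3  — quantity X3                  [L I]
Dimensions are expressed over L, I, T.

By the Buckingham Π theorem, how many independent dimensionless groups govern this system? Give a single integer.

1

Exponent matrix [L,I,T] × [X1,X2,X3]:
  L: [-1  1  1]
  I: [ 0  0  1]
  T: [ 1 -1  0]
Row reduction gives pivot columns X1,X3; rank = 2
Π count = n − r = 3 − 2 = 1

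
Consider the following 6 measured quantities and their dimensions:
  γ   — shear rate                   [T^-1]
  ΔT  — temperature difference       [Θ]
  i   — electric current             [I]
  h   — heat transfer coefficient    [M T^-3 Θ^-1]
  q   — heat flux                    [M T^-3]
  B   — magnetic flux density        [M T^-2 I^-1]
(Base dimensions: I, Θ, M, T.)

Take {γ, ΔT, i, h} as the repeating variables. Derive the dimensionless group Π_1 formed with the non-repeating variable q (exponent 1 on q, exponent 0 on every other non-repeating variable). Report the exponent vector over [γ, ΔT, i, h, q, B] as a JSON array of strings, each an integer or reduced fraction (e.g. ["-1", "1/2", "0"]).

Dimensional matrix (I×Θ×M×T by γ×ΔT×i×h×q×B):
  I: [ 0  0  1  0  0 -1]
  Θ: [ 0  1  0 -1  0  0]
  M: [ 0  0  0  1  1  1]
  T: [-1  0  0 -3 -3 -2]
RREF → pivots at {γ,ΔT,i,h} ⇒ r = 4
Pivot set = {γ,ΔT,i,h}, free = {q,B}
RREF:
  r0: [   1    0    0    0    0   -1]
  r1: [   0    1    0    0    1    1]
  r2: [   0    0    1    0    0   -1]
  r3: [   0    0    0    1    1    1]
Fix exponent of q at 1, B at 0; solve each RREF row for its pivot's exponent:
  r0: exp(γ) + (0)·1 = 0 ⇒ exp(γ) = 0
  r1: exp(ΔT) + (1)·1 = 0 ⇒ exp(ΔT) = -1
  r2: exp(i) + (0)·1 = 0 ⇒ exp(i) = 0
  r3: exp(h) + (1)·1 = 0 ⇒ exp(h) = -1
Π_1 = ΔT^-1 · h^-1 · q

["0", "-1", "0", "-1", "1", "0"]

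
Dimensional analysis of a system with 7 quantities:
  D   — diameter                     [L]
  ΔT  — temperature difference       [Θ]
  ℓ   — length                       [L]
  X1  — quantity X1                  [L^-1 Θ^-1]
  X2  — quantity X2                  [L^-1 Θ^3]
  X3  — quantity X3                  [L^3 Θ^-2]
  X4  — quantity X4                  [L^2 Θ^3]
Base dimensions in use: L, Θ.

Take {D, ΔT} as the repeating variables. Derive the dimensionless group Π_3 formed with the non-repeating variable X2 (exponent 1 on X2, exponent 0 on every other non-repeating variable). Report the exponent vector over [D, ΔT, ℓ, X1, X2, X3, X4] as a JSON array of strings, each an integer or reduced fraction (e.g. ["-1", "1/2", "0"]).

["1", "-3", "0", "0", "1", "0", "0"]

Dimensional matrix (L×Θ by D×ΔT×ℓ×X1×X2×X3×X4):
  L: [ 1  0  1 -1 -1  3  2]
  Θ: [ 0  1  0 -1  3 -2  3]
Row reduction gives pivot columns D,ΔT; rank = 2
Pivot set = {D,ΔT}, free = {ℓ,X1,X2,X3,X4}
RREF:
  r0: [   1    0    1   -1   -1    3    2]
  r1: [   0    1    0   -1    3   -2    3]
Fix exponent of X2 at 1, ℓ at 0, X1 at 0, X3 at 0, X4 at 0; solve each RREF row for its pivot's exponent:
  r0: exp(D) + (-1)·1 = 0 ⇒ exp(D) = 1
  r1: exp(ΔT) + (3)·1 = 0 ⇒ exp(ΔT) = -3
Π_3 = D · ΔT^-3 · X2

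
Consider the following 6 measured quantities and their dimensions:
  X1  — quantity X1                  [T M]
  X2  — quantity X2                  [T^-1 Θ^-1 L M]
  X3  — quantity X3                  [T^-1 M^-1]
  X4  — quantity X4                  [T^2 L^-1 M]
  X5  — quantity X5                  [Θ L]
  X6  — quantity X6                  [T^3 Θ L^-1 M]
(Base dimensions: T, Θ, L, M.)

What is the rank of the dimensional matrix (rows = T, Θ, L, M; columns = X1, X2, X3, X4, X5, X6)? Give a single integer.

Write exponents as rows T,Θ,L,M / cols X1,X2,X3,X4,X5,X6:
  T: [ 1 -1 -1  2  0  3]
  Θ: [ 0 -1  0  0  1  1]
  L: [ 0  1  0 -1  1 -1]
  M: [ 1  1 -1  1  0  1]
Echelon form has 3 nonzero rows (pivots: X1,X2,X4)

3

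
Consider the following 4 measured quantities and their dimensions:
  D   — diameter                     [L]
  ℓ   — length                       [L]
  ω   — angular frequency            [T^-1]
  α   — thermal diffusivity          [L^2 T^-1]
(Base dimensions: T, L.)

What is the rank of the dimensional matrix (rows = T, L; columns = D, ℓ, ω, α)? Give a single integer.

Dimensional matrix (T×L by D×ℓ×ω×α):
  T: [ 0  0 -1 -1]
  L: [ 1  1  0  2]
RREF → pivots at {D,ω} ⇒ r = 2

2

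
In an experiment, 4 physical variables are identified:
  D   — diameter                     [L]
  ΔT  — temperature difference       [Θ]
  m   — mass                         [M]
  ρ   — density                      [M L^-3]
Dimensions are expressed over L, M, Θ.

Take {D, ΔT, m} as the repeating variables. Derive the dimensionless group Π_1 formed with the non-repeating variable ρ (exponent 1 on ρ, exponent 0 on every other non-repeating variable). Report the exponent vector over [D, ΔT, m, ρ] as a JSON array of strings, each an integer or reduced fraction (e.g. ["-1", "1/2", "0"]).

["3", "0", "-1", "1"]

Write exponents as rows L,M,Θ / cols D,ΔT,m,ρ:
  L: [ 1  0  0 -3]
  M: [ 0  0  1  1]
  Θ: [ 0  1  0  0]
Echelon form has 3 nonzero rows (pivots: D,ΔT,m)
Pivot set = {D,ΔT,m}, free = {ρ}
RREF:
  r0: [   1    0    0   -3]
  r1: [   0    1    0    0]
  r2: [   0    0    1    1]
Fix exponent of ρ at 1; solve each RREF row for its pivot's exponent:
  r0: exp(D) + (-3)·1 = 0 ⇒ exp(D) = 3
  r1: exp(ΔT) + (0)·1 = 0 ⇒ exp(ΔT) = 0
  r2: exp(m) + (1)·1 = 0 ⇒ exp(m) = -1
Π_1 = D^3 · m^-1 · ρ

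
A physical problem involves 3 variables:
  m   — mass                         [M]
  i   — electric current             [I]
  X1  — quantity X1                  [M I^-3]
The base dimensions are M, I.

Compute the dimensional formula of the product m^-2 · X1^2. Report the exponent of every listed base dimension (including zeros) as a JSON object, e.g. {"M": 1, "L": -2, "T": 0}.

Exponent matrix [M,I] × [m,i,X1]:
  M: [ 1  0  1]
  I: [ 0  1 -3]
  [M]: (-2)·1+(2)·1 = 0
  [I]: (-2)·0+(2)·-3 = -6
⇒ I^-6

{"M": 0, "I": -6}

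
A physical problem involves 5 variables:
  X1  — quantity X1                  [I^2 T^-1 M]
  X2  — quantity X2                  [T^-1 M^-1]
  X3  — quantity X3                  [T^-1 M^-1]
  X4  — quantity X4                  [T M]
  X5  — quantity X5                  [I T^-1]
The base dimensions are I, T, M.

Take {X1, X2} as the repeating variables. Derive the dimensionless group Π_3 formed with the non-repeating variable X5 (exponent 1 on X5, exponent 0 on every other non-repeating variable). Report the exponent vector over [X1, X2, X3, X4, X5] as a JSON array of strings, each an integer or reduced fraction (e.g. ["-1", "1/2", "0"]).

Exponent matrix [I,T,M] × [X1,X2,X3,X4,X5]:
  I: [ 2  0  0  0  1]
  T: [-1 -1 -1  1 -1]
  M: [ 1 -1 -1  1  0]
RREF → pivots at {X1,X2} ⇒ r = 2
Repeat: X1,X2; free: X3,X4,X5
RREF:
  r0: [   1    0    0    0  1/2]
  r1: [   0    1    1   -1  1/2]
  r2: [   0    0    0    0    0]
Fix exponent of X5 at 1, X3 at 0, X4 at 0; solve each RREF row for its pivot's exponent:
  r0: exp(X1) + (1/2)·1 = 0 ⇒ exp(X1) = -1/2
  r1: exp(X2) + (1/2)·1 = 0 ⇒ exp(X2) = -1/2
Π_3 = X1^(-1/2) · X2^(-1/2) · X5

["-1/2", "-1/2", "0", "0", "1"]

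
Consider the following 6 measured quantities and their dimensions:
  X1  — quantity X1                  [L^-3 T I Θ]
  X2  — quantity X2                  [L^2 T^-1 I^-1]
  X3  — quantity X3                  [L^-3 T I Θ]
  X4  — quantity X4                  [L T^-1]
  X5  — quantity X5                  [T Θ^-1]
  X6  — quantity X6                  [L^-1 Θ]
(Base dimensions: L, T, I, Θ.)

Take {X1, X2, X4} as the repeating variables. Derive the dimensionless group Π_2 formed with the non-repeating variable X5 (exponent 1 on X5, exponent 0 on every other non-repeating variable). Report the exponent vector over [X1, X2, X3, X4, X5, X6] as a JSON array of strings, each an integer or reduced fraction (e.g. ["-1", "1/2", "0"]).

["1", "1", "0", "1", "1", "0"]

Dimensional matrix (L×T×I×Θ by X1×X2×X3×X4×X5×X6):
  L: [-3  2 -3  1  0 -1]
  T: [ 1 -1  1 -1  1  0]
  I: [ 1 -1  1  0  0  0]
  Θ: [ 1  0  1  0 -1  1]
Echelon form has 3 nonzero rows (pivots: X1,X2,X4)
Pivot set = {X1,X2,X4}, free = {X3,X5,X6}
RREF:
  r0: [   1    0    1    0   -1    1]
  r1: [   0    1    0    0   -1    1]
  r2: [   0    0    0    1   -1    0]
  r3: [   0    0    0    0    0    0]
Fix exponent of X5 at 1, X3 at 0, X6 at 0; solve each RREF row for its pivot's exponent:
  r0: exp(X1) + (-1)·1 = 0 ⇒ exp(X1) = 1
  r1: exp(X2) + (-1)·1 = 0 ⇒ exp(X2) = 1
  r2: exp(X4) + (-1)·1 = 0 ⇒ exp(X4) = 1
Π_2 = X1 · X2 · X4 · X5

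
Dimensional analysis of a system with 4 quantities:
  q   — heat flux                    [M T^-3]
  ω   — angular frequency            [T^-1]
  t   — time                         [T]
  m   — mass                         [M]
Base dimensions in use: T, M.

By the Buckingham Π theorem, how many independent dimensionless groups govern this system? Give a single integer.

Dimensional matrix (T×M by q×ω×t×m):
  T: [-3 -1  1  0]
  M: [ 1  0  0  1]
Row reduction gives pivot columns q,ω; rank = 2
Π count = n − r = 4 − 2 = 2

2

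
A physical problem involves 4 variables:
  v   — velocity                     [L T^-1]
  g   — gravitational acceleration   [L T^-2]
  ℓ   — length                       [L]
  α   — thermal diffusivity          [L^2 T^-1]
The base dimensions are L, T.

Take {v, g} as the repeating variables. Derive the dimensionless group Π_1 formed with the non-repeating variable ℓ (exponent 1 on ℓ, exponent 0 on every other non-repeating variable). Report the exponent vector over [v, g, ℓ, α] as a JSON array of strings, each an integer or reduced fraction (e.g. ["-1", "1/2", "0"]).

Write exponents as rows L,T / cols v,g,ℓ,α:
  L: [ 1  1  1  2]
  T: [-1 -2  0 -1]
Echelon form has 2 nonzero rows (pivots: v,g)
Pivot set = {v,g}, free = {ℓ,α}
RREF:
  r0: [   1    0    2    3]
  r1: [   0    1   -1   -1]
Fix exponent of ℓ at 1, α at 0; solve each RREF row for its pivot's exponent:
  r0: exp(v) + (2)·1 = 0 ⇒ exp(v) = -2
  r1: exp(g) + (-1)·1 = 0 ⇒ exp(g) = 1
Π_1 = v^-2 · g · ℓ

["-2", "1", "1", "0"]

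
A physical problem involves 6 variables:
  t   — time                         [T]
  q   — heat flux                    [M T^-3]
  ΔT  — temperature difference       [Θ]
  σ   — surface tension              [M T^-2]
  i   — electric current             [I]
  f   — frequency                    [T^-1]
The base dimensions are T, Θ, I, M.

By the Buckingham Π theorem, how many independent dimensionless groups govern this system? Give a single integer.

Dimensional matrix (T×Θ×I×M by t×q×ΔT×σ×i×f):
  T: [ 1 -3  0 -2  0 -1]
  Θ: [ 0  0  1  0  0  0]
  I: [ 0  0  0  0  1  0]
  M: [ 0  1  0  1  0  0]
RREF → pivots at {t,q,ΔT,i} ⇒ r = 4
Π count = n − r = 6 − 4 = 2

2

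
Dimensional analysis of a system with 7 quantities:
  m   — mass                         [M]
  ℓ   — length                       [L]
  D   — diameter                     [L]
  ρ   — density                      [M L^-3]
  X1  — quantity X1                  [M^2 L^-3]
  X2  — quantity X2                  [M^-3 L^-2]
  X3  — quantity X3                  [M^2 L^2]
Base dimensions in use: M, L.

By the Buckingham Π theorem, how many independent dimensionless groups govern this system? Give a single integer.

Exponent matrix [M,L] × [m,ℓ,D,ρ,X1,X2,X3]:
  M: [ 1  0  0  1  2 -3  2]
  L: [ 0  1  1 -3 -3 -2  2]
Echelon form has 2 nonzero rows (pivots: m,ℓ)
Π count = n − r = 7 − 2 = 5

5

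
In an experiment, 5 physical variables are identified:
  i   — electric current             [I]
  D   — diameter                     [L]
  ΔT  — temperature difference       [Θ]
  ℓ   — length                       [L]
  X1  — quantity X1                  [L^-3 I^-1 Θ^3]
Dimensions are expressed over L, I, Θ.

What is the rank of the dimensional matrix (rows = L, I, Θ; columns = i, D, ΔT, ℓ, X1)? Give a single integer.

3

Exponent matrix [L,I,Θ] × [i,D,ΔT,ℓ,X1]:
  L: [ 0  1  0  1 -3]
  I: [ 1  0  0  0 -1]
  Θ: [ 0  0  1  0  3]
RREF → pivots at {i,D,ΔT} ⇒ r = 3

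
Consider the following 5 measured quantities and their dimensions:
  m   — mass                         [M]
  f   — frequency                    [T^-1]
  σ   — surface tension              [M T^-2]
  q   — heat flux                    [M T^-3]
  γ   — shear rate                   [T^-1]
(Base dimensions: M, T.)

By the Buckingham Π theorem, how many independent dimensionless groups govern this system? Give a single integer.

3

Dimensional matrix (M×T by m×f×σ×q×γ):
  M: [ 1  0  1  1  0]
  T: [ 0 -1 -2 -3 -1]
RREF → pivots at {m,f} ⇒ r = 2
Π count = n − r = 5 − 2 = 3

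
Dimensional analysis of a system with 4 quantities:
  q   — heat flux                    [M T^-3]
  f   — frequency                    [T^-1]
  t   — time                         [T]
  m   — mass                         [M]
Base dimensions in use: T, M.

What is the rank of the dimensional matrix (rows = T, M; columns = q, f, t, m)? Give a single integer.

2

Write exponents as rows T,M / cols q,f,t,m:
  T: [-3 -1  1  0]
  M: [ 1  0  0  1]
Echelon form has 2 nonzero rows (pivots: q,f)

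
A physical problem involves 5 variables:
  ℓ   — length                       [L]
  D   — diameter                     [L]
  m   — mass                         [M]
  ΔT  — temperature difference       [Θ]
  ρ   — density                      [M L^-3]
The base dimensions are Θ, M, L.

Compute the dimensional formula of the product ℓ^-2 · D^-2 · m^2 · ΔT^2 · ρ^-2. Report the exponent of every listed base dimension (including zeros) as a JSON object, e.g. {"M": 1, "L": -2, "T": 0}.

Exponent matrix [Θ,M,L] × [ℓ,D,m,ΔT,ρ]:
  Θ: [ 0  0  0  1  0]
  M: [ 0  0  1  0  1]
  L: [ 1  1  0  0 -3]
  [Θ]: (-2)·0+(-2)·0+(2)·0+(2)·1+(-2)·0 = 2
  [M]: (-2)·0+(-2)·0+(2)·1+(2)·0+(-2)·1 = 0
  [L]: (-2)·1+(-2)·1+(2)·0+(2)·0+(-2)·-3 = 2
⇒ Θ^2 L^2

{"Θ": 2, "M": 0, "L": 2}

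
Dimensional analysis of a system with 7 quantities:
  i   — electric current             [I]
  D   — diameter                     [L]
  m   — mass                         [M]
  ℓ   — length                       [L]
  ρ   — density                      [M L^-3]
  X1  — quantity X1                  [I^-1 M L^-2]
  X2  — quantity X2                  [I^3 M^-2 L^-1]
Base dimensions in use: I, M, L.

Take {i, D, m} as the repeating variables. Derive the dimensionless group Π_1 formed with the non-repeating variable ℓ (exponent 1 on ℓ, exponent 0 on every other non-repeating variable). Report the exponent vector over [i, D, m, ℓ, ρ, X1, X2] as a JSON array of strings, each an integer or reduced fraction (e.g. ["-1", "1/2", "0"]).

Write exponents as rows I,M,L / cols i,D,m,ℓ,ρ,X1,X2:
  I: [ 1  0  0  0  0 -1  3]
  M: [ 0  0  1  0  1  1 -2]
  L: [ 0  1  0  1 -3 -2 -1]
Echelon form has 3 nonzero rows (pivots: i,D,m)
Repeat: i,D,m; free: ℓ,ρ,X1,X2
RREF:
  r0: [   1    0    0    0    0   -1    3]
  r1: [   0    1    0    1   -3   -2   -1]
  r2: [   0    0    1    0    1    1   -2]
Fix exponent of ℓ at 1, ρ at 0, X1 at 0, X2 at 0; solve each RREF row for its pivot's exponent:
  r0: exp(i) + (0)·1 = 0 ⇒ exp(i) = 0
  r1: exp(D) + (1)·1 = 0 ⇒ exp(D) = -1
  r2: exp(m) + (0)·1 = 0 ⇒ exp(m) = 0
Π_1 = D^-1 · ℓ

["0", "-1", "0", "1", "0", "0", "0"]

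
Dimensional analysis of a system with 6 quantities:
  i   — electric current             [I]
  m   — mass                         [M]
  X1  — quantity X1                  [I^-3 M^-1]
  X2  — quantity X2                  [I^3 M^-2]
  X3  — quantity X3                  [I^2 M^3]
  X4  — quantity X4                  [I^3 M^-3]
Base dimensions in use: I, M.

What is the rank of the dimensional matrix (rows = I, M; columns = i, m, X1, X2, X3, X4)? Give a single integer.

Write exponents as rows I,M / cols i,m,X1,X2,X3,X4:
  I: [ 1  0 -3  3  2  3]
  M: [ 0  1 -1 -2  3 -3]
Row reduction gives pivot columns i,m; rank = 2

2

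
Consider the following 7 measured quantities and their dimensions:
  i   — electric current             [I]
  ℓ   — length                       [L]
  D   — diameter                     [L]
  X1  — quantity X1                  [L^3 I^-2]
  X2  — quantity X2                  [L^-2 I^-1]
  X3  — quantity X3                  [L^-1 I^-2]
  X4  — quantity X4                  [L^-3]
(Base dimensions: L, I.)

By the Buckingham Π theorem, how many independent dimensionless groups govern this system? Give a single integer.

5

Exponent matrix [L,I] × [i,ℓ,D,X1,X2,X3,X4]:
  L: [ 0  1  1  3 -2 -1 -3]
  I: [ 1  0  0 -2 -1 -2  0]
Row reduction gives pivot columns i,ℓ; rank = 2
7 vars − rank 2 = 5 Π groups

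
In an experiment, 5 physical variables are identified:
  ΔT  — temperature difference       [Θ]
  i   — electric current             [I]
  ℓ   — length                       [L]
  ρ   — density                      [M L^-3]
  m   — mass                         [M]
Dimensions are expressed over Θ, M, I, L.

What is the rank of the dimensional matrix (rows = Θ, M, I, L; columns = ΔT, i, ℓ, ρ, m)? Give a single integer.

4

Exponent matrix [Θ,M,I,L] × [ΔT,i,ℓ,ρ,m]:
  Θ: [ 1  0  0  0  0]
  M: [ 0  0  0  1  1]
  I: [ 0  1  0  0  0]
  L: [ 0  0  1 -3  0]
RREF → pivots at {ΔT,i,ℓ,ρ} ⇒ r = 4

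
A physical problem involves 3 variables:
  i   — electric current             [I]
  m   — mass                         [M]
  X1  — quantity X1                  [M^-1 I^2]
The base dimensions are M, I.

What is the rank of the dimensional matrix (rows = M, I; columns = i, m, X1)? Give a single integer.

2

Exponent matrix [M,I] × [i,m,X1]:
  M: [ 0  1 -1]
  I: [ 1  0  2]
Echelon form has 2 nonzero rows (pivots: i,m)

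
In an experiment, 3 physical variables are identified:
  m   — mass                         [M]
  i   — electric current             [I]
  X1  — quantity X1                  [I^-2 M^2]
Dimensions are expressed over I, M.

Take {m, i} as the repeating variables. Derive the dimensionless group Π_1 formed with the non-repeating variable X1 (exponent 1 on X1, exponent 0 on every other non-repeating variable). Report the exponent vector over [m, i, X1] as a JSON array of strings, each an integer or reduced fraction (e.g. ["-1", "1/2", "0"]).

Dimensional matrix (I×M by m×i×X1):
  I: [ 0  1 -2]
  M: [ 1  0  2]
Echelon form has 2 nonzero rows (pivots: m,i)
Repeat: m,i; free: X1
RREF:
  r0: [   1    0    2]
  r1: [   0    1   -2]
Fix exponent of X1 at 1; solve each RREF row for its pivot's exponent:
  r0: exp(m) + (2)·1 = 0 ⇒ exp(m) = -2
  r1: exp(i) + (-2)·1 = 0 ⇒ exp(i) = 2
Π_1 = m^-2 · i^2 · X1

["-2", "2", "1"]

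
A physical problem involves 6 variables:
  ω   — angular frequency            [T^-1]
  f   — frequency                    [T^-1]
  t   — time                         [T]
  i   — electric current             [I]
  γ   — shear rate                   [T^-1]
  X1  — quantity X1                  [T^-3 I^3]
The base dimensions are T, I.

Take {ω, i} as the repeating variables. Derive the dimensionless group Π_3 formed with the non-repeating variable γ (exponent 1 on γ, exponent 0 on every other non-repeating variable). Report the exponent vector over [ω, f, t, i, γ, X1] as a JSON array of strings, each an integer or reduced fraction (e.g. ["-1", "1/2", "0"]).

["-1", "0", "0", "0", "1", "0"]

Exponent matrix [T,I] × [ω,f,t,i,γ,X1]:
  T: [-1 -1  1  0 -1 -3]
  I: [ 0  0  0  1  0  3]
RREF → pivots at {ω,i} ⇒ r = 2
Repeat: ω,i; free: f,t,γ,X1
RREF:
  r0: [   1    1   -1    0    1    3]
  r1: [   0    0    0    1    0    3]
Fix exponent of γ at 1, f at 0, t at 0, X1 at 0; solve each RREF row for its pivot's exponent:
  r0: exp(ω) + (1)·1 = 0 ⇒ exp(ω) = -1
  r1: exp(i) + (0)·1 = 0 ⇒ exp(i) = 0
Π_3 = ω^-1 · γ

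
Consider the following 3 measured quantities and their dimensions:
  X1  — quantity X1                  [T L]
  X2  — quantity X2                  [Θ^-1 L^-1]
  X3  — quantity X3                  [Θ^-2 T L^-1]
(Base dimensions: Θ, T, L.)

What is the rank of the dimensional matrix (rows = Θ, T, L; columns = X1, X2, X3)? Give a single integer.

2

Dimensional matrix (Θ×T×L by X1×X2×X3):
  Θ: [ 0 -1 -2]
  T: [ 1  0  1]
  L: [ 1 -1 -1]
Row reduction gives pivot columns X1,X2; rank = 2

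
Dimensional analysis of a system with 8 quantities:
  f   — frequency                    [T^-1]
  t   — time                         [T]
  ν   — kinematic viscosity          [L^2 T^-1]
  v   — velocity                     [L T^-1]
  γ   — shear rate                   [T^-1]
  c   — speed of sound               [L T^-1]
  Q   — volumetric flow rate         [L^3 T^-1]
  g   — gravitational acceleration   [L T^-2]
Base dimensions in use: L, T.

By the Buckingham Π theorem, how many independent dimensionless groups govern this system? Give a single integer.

Write exponents as rows L,T / cols f,t,ν,v,γ,c,Q,g:
  L: [ 0  0  2  1  0  1  3  1]
  T: [-1  1 -1 -1 -1 -1 -1 -2]
RREF → pivots at {f,ν} ⇒ r = 2
n=8, r=2 ⇒ 6 dimensionless groups

6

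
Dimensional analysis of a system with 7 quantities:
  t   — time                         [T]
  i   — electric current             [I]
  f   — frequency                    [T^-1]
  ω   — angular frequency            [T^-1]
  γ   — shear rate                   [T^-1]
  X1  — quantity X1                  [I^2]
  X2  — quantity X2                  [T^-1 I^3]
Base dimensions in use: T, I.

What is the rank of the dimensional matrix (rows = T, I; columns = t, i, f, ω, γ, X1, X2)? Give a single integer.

Write exponents as rows T,I / cols t,i,f,ω,γ,X1,X2:
  T: [ 1  0 -1 -1 -1  0 -1]
  I: [ 0  1  0  0  0  2  3]
RREF → pivots at {t,i} ⇒ r = 2

2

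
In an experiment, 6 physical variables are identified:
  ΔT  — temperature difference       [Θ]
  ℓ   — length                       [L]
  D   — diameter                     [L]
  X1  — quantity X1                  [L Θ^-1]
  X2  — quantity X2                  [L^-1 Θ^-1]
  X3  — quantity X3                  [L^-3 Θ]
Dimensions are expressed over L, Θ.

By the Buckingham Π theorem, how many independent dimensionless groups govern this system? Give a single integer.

Write exponents as rows L,Θ / cols ΔT,ℓ,D,X1,X2,X3:
  L: [ 0  1  1  1 -1 -3]
  Θ: [ 1  0  0 -1 -1  1]
Row reduction gives pivot columns ΔT,ℓ; rank = 2
Π count = n − r = 6 − 2 = 4

4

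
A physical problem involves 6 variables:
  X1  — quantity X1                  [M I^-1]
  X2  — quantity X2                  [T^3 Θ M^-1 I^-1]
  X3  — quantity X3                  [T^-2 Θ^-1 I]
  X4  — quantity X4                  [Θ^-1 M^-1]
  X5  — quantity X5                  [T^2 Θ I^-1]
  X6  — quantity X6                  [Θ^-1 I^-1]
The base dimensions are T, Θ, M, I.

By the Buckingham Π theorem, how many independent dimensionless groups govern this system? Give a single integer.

Dimensional matrix (T×Θ×M×I by X1×X2×X3×X4×X5×X6):
  T: [ 0  3 -2  0  2  0]
  Θ: [ 0  1 -1 -1  1 -1]
  M: [ 1 -1  0 -1  0  0]
  I: [-1 -1  1  0 -1 -1]
Row reduction gives pivot columns X1,X2,X3; rank = 3
n=6, r=3 ⇒ 3 dimensionless groups

3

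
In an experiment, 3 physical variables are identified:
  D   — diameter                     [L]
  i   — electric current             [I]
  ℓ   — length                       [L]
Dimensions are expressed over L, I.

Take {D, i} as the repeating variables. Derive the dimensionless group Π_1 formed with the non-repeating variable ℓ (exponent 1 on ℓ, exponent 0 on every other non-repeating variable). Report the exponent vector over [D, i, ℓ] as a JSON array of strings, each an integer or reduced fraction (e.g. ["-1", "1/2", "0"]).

["-1", "0", "1"]

Dimensional matrix (L×I by D×i×ℓ):
  L: [ 1  0  1]
  I: [ 0  1  0]
RREF → pivots at {D,i} ⇒ r = 2
Repeat: D,i; free: ℓ
RREF:
  r0: [   1    0    1]
  r1: [   0    1    0]
Fix exponent of ℓ at 1; solve each RREF row for its pivot's exponent:
  r0: exp(D) + (1)·1 = 0 ⇒ exp(D) = -1
  r1: exp(i) + (0)·1 = 0 ⇒ exp(i) = 0
Π_1 = D^-1 · ℓ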